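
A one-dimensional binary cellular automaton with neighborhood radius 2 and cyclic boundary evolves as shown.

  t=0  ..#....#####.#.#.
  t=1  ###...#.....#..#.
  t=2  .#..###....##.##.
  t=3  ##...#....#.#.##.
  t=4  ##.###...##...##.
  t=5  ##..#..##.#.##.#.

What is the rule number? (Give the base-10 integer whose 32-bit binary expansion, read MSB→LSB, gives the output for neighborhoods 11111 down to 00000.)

72773692

  [31] ##### => .  t=0,i=9
  [30] ####. => .  t=0,i=10
  [29] ###.# => .  t=0,i=11
  [28] ###.. => .  t=1,i=2
  [27] ##.## => .  t=2,i=13
  [26] ##.#. => #  t=0,i=12
  [25] ##..# => .  t=2,i=16
  [24] ##... => .  t=1,i=3
  [23] #.### => .  t=1,i=0
  [22] #.##. => #  t=2,i=14
  [21] #.#.# => .  t=0,i=13
  [20] #.#.. => #  t=0,i=15
  [19] #..## => .  t=2,i=3
  [18] #..#. => #  t=1,i=14
  [17] #...# => #  t=0,i=0
  [16] #.... => .  t=0,i=4
  [15] .#### => .  t=0,i=8
  [14] .###. => #  t=1,i=1
  [13] .##.# => #  t=2,i=12
  [12] .##.. => #  t=2,i=15
  [11] .#.## => .  t=1,i=16
  [10] .#.#. => .  t=0,i=14
  [9] .#..# => .  t=1,i=13
  [8] .#... => .  t=0,i=3
  [7] ..### => .  t=0,i=7
  [6] ..##. => .  t=2,i=11
  [5] ..#.# => #  t=1,i=15
  [4] ..#.. => #  t=0,i=2
  [3] ...## => #  t=0,i=6
  [2] ...#. => #  t=0,i=1
  [1] ....# => .  t=0,i=5
  [0] ..... => .  t=1,i=9
  bits 00000100010101100111000000111100 = 72773692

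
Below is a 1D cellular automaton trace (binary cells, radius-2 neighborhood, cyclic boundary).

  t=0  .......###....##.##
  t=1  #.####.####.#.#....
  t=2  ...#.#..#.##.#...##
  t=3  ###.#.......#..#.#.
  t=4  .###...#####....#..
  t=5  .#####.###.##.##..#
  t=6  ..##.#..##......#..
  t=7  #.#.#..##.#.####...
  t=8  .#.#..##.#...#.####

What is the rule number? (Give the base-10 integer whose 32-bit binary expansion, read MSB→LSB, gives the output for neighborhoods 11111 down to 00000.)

  nb #####: next=#  (t=4,i=9, bit31=1)
  nb ####.: next=.  (t=1,i=4, bit30=0)
  nb ###.#: next=#  (t=1,i=5, bit29=1)
  nb ###..: next=#  (t=0,i=9, bit28=1)
  nb ##.##: next=.  (t=0,i=16, bit27=0)
  nb ##.#.: next=#  (t=1,i=11, bit26=1)
  nb ##..#: next=#  (t=5,i=16, bit25=1)
  nb ##...: next=#  (t=0,i=0, bit24=1)
  nb #.###: next=.  (t=1,i=2, bit23=0)
  nb #.##.: next=.  (t=0,i=17, bit22=0)
  nb #.#.#: next=.  (t=1,i=12, bit21=0)
  nb #.#..: next=.  (t=1,i=14, bit20=0)
  nb #..##: next=#  (t=6,i=7, bit19=1)
  nb #..#.: next=.  (t=2,i=7, bit18=0)
  nb #...#: next=#  (t=2,i=1, bit17=1)
  nb #....: next=.  (t=0,i=1, bit16=0)
  nb .####: next=#  (t=1,i=3, bit15=1)
  nb .###.: next=#  (t=0,i=8, bit14=1)
  nb .##.#: next=.  (t=0,i=15, bit13=0)
  nb .##..: next=.  (t=0,i=18, bit12=0)
  nb .#.##: next=.  (t=1,i=1, bit11=0)
  nb .#.#.: next=#  (t=1,i=13, bit10=1)
  nb .#..#: next=.  (t=2,i=6, bit9=0)
  nb .#...: next=.  (t=1,i=15, bit8=0)
  nb ..###: next=#  (t=0,i=7, bit7=1)
  nb ..##.: next=#  (t=0,i=14, bit6=1)
  nb ..#.#: next=.  (t=1,i=0, bit5=0)
  nb ..#..: next=.  (t=3,i=12, bit4=0)
  nb ...##: next=.  (t=0,i=6, bit3=0)
  nb ...#.: next=#  (t=1,i=18, bit2=1)
  nb ....#: next=#  (t=0,i=5, bit1=1)
  nb .....: next=#  (t=0,i=2, bit0=1)
  bits 10110111000010101100010011000111 = 3070936263

3070936263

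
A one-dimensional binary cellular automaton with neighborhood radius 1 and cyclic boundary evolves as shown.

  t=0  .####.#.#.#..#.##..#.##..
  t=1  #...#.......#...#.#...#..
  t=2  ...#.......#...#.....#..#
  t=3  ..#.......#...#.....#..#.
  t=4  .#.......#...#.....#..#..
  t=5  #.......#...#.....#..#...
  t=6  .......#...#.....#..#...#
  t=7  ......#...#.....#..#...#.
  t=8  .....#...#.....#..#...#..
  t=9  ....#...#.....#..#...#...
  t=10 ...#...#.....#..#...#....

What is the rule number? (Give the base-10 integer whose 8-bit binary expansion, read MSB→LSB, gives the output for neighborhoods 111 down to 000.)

66

  ###|.  b7=0 t=0,i=2
  ##.|#  b6=1 t=0,i=4
  #.#|.  b5=0 t=0,i=5
  #..|.  b4=0 t=0,i=11
  .##|.  b3=0 t=0,i=1
  .#.|.  b2=0 t=0,i=6
  ..#|#  b1=1 t=0,i=0
  ...|.  b0=0 t=0,i=24
  bits 01000010 = 66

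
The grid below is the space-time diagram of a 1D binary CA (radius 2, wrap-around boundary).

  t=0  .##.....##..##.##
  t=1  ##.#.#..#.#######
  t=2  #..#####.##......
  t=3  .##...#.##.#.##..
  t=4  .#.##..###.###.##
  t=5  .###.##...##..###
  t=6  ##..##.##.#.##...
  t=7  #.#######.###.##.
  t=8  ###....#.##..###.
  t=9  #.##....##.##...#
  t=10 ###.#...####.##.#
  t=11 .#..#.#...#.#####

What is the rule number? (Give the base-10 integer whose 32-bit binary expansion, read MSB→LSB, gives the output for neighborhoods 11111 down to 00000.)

1543384641

  #####|.  b31=0 t=1,i=12
  ####.|#  b30=1 t=1,i=0
  ###.#|.  b29=0 t=1,i=1
  ###..|#  b28=1 t=8,i=2
  ##.##|#  b27=1 t=0,i=0
  ##.#.|.  b26=0 t=1,i=2
  ##..#|#  b25=1 t=0,i=10
  ##...|#  b24=1 t=0,i=3
  #.###|#  b23=1 t=1,i=10
  #.##.|#  b22=1 t=0,i=1
  #.#.#|#  b21=1 t=1,i=3
  #.#..|#  b20=1 t=1,i=5
  #..##|#  b19=1 t=0,i=11
  #..#.|#  b18=1 t=1,i=7
  #...#|#  b17=1 t=3,i=4
  #....|.  b16=0 t=0,i=4
  .####|.  b15=0 t=1,i=11
  .###.|.  b14=0 t=4,i=8
  .##.#|#  b13=1 t=0,i=13
  .##..|.  b12=0 t=0,i=2
  .#.##|#  b11=1 t=1,i=9
  .#.#.|#  b10=1 t=1,i=4
  .#..#|#  b9=1 t=1,i=6
  .#...|.  b8=0 t=10,i=5
  ..###|.  b7=0 t=2,i=3
  ..##.|#  b6=1 t=0,i=8
  ..#.#|.  b5=0 t=1,i=8
  ..#..|.  b4=0 t=2,i=0
  ...##|.  b3=0 t=0,i=7
  ...#.|.  b2=0 t=2,i=16
  ....#|.  b1=0 t=0,i=6
  .....|#  b0=1 t=0,i=5
  bits 01011011111111100010111001000001 = 1543384641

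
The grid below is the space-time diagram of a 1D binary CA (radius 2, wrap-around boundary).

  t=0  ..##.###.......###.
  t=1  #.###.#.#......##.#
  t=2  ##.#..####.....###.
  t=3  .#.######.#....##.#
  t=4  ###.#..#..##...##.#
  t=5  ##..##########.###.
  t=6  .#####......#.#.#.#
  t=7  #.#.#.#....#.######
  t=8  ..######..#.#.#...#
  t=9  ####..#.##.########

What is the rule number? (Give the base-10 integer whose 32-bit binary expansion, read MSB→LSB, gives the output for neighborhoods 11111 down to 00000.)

  #####|.  b31=0 t=3,i=5
  ####.|#  b30=1 t=2,i=8
  ###.#|.  b29=0 t=1,i=4
  ###..|.  b28=0 t=0,i=7
  ##.##|#  b27=1 t=0,i=4
  ##.#.|.  b26=0 t=1,i=5
  ##..#|#  b25=1 t=5,i=2
  ##...|#  b24=1 t=0,i=8
  #.###|.  b23=0 t=0,i=5
  #.##.|.  b22=0 t=1,i=18
  #.#.#|#  b21=1 t=1,i=6
  #.#..|#  b20=1 t=1,i=8
  #..##|#  b19=1 t=2,i=5
  #..#.|#  b18=1 t=4,i=6
  #...#|#  b17=1 t=0,i=0
  #....|.  b16=0 t=0,i=9
  .####|#  b15=1 t=2,i=7
  .###.|#  b14=1 t=0,i=6
  .##.#|#  b13=1 t=0,i=3
  .##..|#  b12=1 t=4,i=11
  .#.##|#  b11=1 t=3,i=2
  .#.#.|#  b10=1 t=1,i=7
  .#..#|#  b9=1 t=2,i=4
  .#...|#  b8=1 t=1,i=9
  ..###|#  b7=1 t=0,i=15
  ..##.|#  b6=1 t=0,i=2
  ..#.#|.  b5=0 t=6,i=12
  ..#..|#  b4=1 t=4,i=7
  ...##|.  b3=0 t=0,i=1
  ...#.|#  b2=1 t=6,i=11
  ....#|.  b1=0 t=0,i=13
  .....|.  b0=0 t=0,i=10
  bits 01001011001111101111111111010100 = 1262419924

1262419924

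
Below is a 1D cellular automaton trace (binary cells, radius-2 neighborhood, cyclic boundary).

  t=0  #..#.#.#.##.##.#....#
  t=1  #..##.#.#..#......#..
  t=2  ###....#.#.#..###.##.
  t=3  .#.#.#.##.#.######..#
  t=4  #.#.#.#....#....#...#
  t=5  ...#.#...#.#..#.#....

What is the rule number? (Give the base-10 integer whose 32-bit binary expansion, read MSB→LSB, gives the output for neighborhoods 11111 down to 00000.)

1762156211

  nb #####: next=.  (t=3,i=14, bit31=0)
  nb ####.: next=#  (t=3,i=16, bit30=1)
  nb ###.#: next=#  (t=2,i=16, bit29=1)
  nb ###..: next=.  (t=2,i=2, bit28=0)
  nb ##.##: next=#  (t=0,i=11, bit27=1)
  nb ##.#.: next=.  (t=0,i=14, bit26=0)
  nb ##..#: next=.  (t=0,i=1, bit25=0)
  nb ##...: next=#  (t=2,i=3, bit24=1)
  nb #.###: next=.  (t=2,i=0, bit23=0)
  nb #.##.: next=.  (t=0,i=9, bit22=0)
  nb #.#.#: next=.  (t=0,i=5, bit21=0)
  nb #.#..: next=.  (t=0,i=15, bit20=0)
  nb #..##: next=#  (t=1,i=2, bit19=1)
  nb #..#.: next=.  (t=0,i=2, bit18=0)
  nb #...#: next=.  (t=4,i=18, bit17=0)
  nb #....: next=.  (t=0,i=17, bit16=0)
  nb .####: next=.  (t=3,i=13, bit15=0)
  nb .###.: next=#  (t=2,i=1, bit14=1)
  nb .##.#: next=.  (t=0,i=10, bit13=0)
  nb .##..: next=#  (t=0,i=0, bit12=1)
  nb .#.##: next=#  (t=0,i=8, bit11=1)
  nb .#.#.: next=#  (t=0,i=4, bit10=1)
  nb .#..#: next=#  (t=1,i=1, bit9=1)
  nb .#...: next=.  (t=0,i=16, bit8=0)
  nb ..###: next=#  (t=2,i=14, bit7=1)
  nb ..##.: next=.  (t=0,i=20, bit6=0)
  nb ..#.#: next=#  (t=0,i=3, bit5=1)
  nb ..#..: next=#  (t=1,i=0, bit4=1)
  nb ...##: next=.  (t=0,i=19, bit3=0)
  nb ...#.: next=.  (t=1,i=17, bit2=0)
  nb ....#: next=#  (t=0,i=18, bit1=1)
  nb .....: next=#  (t=1,i=14, bit0=1)
  bits 01101001000010000101111010110011 = 1762156211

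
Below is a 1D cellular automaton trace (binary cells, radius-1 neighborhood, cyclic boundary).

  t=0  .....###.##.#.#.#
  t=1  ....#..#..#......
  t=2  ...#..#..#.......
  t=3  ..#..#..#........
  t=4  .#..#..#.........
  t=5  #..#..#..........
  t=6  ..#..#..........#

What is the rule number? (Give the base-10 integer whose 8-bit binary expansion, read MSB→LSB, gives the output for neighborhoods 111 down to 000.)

66

  nb ###: next=.  (t=0,i=6, bit7=0)
  nb ##.: next=#  (t=0,i=7, bit6=1)
  nb #.#: next=.  (t=0,i=8, bit5=0)
  nb #..: next=.  (t=0,i=0, bit4=0)
  nb .##: next=.  (t=0,i=5, bit3=0)
  nb .#.: next=.  (t=0,i=12, bit2=0)
  nb ..#: next=#  (t=0,i=4, bit1=1)
  nb ...: next=.  (t=0,i=1, bit0=0)
  bits 01000010 = 66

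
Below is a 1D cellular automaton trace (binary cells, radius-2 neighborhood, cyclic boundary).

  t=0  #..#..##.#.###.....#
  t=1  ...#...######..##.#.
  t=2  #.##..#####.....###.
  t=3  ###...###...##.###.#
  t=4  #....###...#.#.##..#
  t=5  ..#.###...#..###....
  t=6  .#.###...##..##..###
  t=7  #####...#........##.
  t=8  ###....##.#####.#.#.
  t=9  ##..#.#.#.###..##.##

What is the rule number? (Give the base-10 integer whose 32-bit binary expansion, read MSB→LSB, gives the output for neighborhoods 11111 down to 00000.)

  nb #####: next=#  (t=1,i=9, bit31=1)
  nb ####.: next=.  (t=1,i=11, bit30=0)
  nb ###.#: next=.  (t=2,i=18, bit29=0)
  nb ###..: next=.  (t=0,i=13, bit28=0)
  nb ##.##: next=.  (t=3,i=14, bit27=0)
  nb ##.#.: next=#  (t=0,i=8, bit26=1)
  nb ##..#: next=.  (t=0,i=1, bit25=0)
  nb ##...: next=.  (t=0,i=14, bit24=0)
  nb #.###: next=#  (t=0,i=11, bit23=1)
  nb #.##.: next=#  (t=2,i=2, bit22=1)
  nb #.#.#: next=#  (t=0,i=9, bit21=1)
  nb #.#..: next=#  (t=1,i=18, bit20=1)
  nb #..##: next=.  (t=0,i=5, bit19=0)
  nb #..#.: next=.  (t=0,i=2, bit18=0)
  nb #...#: next=.  (t=1,i=5, bit17=0)
  nb #....: next=#  (t=0,i=15, bit16=1)
  nb .####: next=#  (t=1,i=8, bit15=1)
  nb .###.: next=#  (t=0,i=12, bit14=1)
  nb .##.#: next=#  (t=0,i=7, bit13=1)
  nb .##..: next=.  (t=0,i=0, bit12=0)
  nb .#.##: next=#  (t=0,i=10, bit11=1)
  nb .#.#.: next=.  (t=4,i=12, bit10=0)
  nb .#..#: next=.  (t=0,i=4, bit9=0)
  nb .#...: next=.  (t=1,i=4, bit8=0)
  nb ..###: next=#  (t=1,i=7, bit7=1)
  nb ..##.: next=.  (t=0,i=6, bit6=0)
  nb ..#.#: next=.  (t=4,i=11, bit5=0)
  nb ..#..: next=#  (t=0,i=3, bit4=1)
  nb ...##: next=#  (t=0,i=18, bit3=1)
  nb ...#.: next=#  (t=1,i=2, bit2=1)
  nb ....#: next=.  (t=0,i=17, bit1=0)
  nb .....: next=#  (t=0,i=16, bit0=1)
  bits 10000100111100011110100010011101 = 2230446237

2230446237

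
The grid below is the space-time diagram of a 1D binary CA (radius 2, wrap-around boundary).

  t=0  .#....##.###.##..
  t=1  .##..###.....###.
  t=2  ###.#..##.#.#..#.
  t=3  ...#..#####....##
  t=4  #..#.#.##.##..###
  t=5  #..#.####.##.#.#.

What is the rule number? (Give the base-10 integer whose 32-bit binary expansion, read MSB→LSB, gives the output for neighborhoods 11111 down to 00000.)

2506668409

  #####|#  b31=1 t=3,i=8
  ####.|.  b30=0 t=3,i=9
  ###.#|.  b29=0 t=0,i=11
  ###..|#  b28=1 t=1,i=7
  ##.##|.  b27=0 t=0,i=8
  ##.#.|#  b26=1 t=2,i=3
  ##..#|.  b25=0 t=1,i=3
  ##...|#  b24=1 t=0,i=15
  #.###|.  b23=0 t=0,i=9
  #.##.|#  b22=1 t=0,i=13
  #.#.#|#  b21=1 t=2,i=10
  #.#..|.  b20=0 t=2,i=4
  #..##|#  b19=1 t=1,i=0
  #..#.|.  b18=0 t=2,i=14
  #...#|.  b17=0 t=0,i=16
  #....|.  b16=0 t=0,i=3
  .####|#  b15=1 t=3,i=7
  .###.|.  b14=0 t=0,i=10
  .##.#|#  b13=1 t=0,i=7
  .##..|#  b12=1 t=0,i=14
  .#.##|#  b11=1 t=2,i=16
  .#.#.|.  b10=0 t=2,i=11
  .#..#|.  b9=0 t=2,i=5
  .#...|#  b8=1 t=0,i=2
  ..###|.  b7=0 t=1,i=5
  ..##.|#  b6=1 t=0,i=6
  ..#.#|#  b5=1 t=2,i=15
  ..#..|#  b4=1 t=0,i=1
  ...##|#  b3=1 t=0,i=5
  ...#.|.  b2=0 t=0,i=0
  ....#|.  b1=0 t=0,i=4
  .....|#  b0=1 t=1,i=10
  bits 10010101011010001011100101111001 = 2506668409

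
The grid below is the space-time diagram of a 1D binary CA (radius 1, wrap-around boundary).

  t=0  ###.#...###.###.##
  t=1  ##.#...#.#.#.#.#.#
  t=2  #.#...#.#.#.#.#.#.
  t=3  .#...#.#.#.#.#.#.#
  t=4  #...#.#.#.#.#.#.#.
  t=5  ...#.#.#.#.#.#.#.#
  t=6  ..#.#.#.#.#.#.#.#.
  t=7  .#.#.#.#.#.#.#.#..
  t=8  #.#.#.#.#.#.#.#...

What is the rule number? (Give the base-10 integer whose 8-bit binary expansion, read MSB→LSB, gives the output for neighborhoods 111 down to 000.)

162

  ###|#  b7=1 t=0,i=0
  ##.|.  b6=0 t=0,i=2
  #.#|#  b5=1 t=0,i=3
  #..|.  b4=0 t=0,i=5
  .##|.  b3=0 t=0,i=8
  .#.|.  b2=0 t=0,i=4
  ..#|#  b1=1 t=0,i=7
  ...|.  b0=0 t=0,i=6
  bits 10100010 = 162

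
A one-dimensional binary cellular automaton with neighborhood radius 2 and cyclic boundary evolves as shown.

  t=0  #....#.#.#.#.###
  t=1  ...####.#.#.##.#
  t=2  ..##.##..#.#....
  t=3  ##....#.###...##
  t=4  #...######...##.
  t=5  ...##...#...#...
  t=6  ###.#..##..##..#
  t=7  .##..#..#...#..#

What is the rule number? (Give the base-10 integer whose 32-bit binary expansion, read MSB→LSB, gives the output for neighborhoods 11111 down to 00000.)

1619287743

  nb #####: next=.  (t=4,i=6, bit31=0)
  nb ####.: next=#  (t=0,i=15, bit30=1)
  nb ###.#: next=#  (t=1,i=6, bit29=1)
  nb ###..: next=.  (t=0,i=0, bit28=0)
  nb ##.##: next=.  (t=2,i=4, bit27=0)
  nb ##.#.: next=.  (t=1,i=7, bit26=0)
  nb ##..#: next=.  (t=2,i=7, bit25=0)
  nb ##...: next=.  (t=0,i=1, bit24=0)
  nb #.###: next=#  (t=0,i=13, bit23=1)
  nb #.##.: next=.  (t=1,i=12, bit22=0)
  nb #.#.#: next=.  (t=0,i=7, bit21=0)
  nb #.#..: next=.  (t=1,i=15, bit20=0)
  nb #..##: next=.  (t=6,i=6, bit19=0)
  nb #..#.: next=#  (t=2,i=8, bit18=1)
  nb #...#: next=.  (t=1,i=1, bit17=0)
  nb #....: next=.  (t=0,i=2, bit16=0)
  nb .####: next=.  (t=0,i=14, bit15=0)
  nb .###.: next=#  (t=3,i=9, bit14=1)
  nb .##.#: next=.  (t=1,i=13, bit13=0)
  nb .##..: next=#  (t=2,i=6, bit12=1)
  nb .#.##: next=#  (t=0,i=12, bit11=1)
  nb .#.#.: next=#  (t=0,i=6, bit10=1)
  nb .#..#: next=#  (t=6,i=5, bit9=1)
  nb .#...: next=.  (t=1,i=0, bit8=0)
  nb ..###: next=#  (t=1,i=3, bit7=1)
  nb ..##.: next=.  (t=2,i=2, bit6=0)
  nb ..#.#: next=#  (t=0,i=5, bit5=1)
  nb ..#..: next=#  (t=5,i=8, bit4=1)
  nb ...##: next=#  (t=1,i=2, bit3=1)
  nb ...#.: next=#  (t=0,i=4, bit2=1)
  nb ....#: next=#  (t=0,i=3, bit1=1)
  nb .....: next=#  (t=2,i=14, bit0=1)
  bits 01100000100001000101111010111111 = 1619287743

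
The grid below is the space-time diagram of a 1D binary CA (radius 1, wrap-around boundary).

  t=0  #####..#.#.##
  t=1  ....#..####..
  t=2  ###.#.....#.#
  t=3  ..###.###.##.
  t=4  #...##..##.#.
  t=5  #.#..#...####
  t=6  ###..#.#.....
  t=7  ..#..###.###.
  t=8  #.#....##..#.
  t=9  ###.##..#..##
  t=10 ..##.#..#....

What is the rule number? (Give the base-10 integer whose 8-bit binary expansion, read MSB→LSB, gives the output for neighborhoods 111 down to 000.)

101

  ### -> .   bit 7 = 0  t=0,i=0
  ##. -> #   bit 6 = 1  t=0,i=4
  #.# -> #   bit 5 = 1  t=0,i=8
  #.. -> .   bit 4 = 0  t=0,i=5
  .## -> .   bit 3 = 0  t=0,i=11
  .#. -> #   bit 2 = 1  t=0,i=7
  ..# -> .   bit 1 = 0  t=0,i=6
  ... -> #   bit 0 = 1  t=1,i=0
  bits 01100101 = 101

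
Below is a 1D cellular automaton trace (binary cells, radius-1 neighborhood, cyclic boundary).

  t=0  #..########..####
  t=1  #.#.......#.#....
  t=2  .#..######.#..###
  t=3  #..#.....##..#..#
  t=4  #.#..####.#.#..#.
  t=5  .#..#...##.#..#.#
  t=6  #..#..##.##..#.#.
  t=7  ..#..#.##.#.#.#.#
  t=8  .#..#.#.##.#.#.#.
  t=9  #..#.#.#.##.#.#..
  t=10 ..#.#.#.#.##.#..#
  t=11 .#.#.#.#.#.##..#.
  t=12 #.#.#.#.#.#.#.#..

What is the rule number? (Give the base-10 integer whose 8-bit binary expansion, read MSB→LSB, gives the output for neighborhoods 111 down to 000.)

99

  ###|.  b7=0 t=0,i=4
  ##.|#  b6=1 t=0,i=0
  #.#|#  b5=1 t=1,i=1
  #..|.  b4=0 t=0,i=1
  .##|.  b3=0 t=0,i=3
  .#.|.  b2=0 t=1,i=0
  ..#|#  b1=1 t=0,i=2
  ...|#  b0=1 t=1,i=4
  bits 01100011 = 99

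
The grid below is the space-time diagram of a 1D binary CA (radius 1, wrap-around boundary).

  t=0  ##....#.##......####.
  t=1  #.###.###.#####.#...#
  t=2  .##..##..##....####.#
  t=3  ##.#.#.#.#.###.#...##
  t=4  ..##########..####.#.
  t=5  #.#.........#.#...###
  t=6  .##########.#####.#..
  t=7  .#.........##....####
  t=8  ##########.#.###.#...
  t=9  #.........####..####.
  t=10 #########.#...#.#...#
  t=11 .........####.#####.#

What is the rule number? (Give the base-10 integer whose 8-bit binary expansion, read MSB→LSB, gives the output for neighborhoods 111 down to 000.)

61

  ###|.  b7=0 t=0,i=17
  ##.|.  b6=0 t=0,i=1
  #.#|#  b5=1 t=0,i=7
  #..|#  b4=1 t=0,i=2
  .##|#  b3=1 t=0,i=0
  .#.|#  b2=1 t=0,i=6
  ..#|.  b1=0 t=0,i=5
  ...|#  b0=1 t=0,i=3
  bits 00111101 = 61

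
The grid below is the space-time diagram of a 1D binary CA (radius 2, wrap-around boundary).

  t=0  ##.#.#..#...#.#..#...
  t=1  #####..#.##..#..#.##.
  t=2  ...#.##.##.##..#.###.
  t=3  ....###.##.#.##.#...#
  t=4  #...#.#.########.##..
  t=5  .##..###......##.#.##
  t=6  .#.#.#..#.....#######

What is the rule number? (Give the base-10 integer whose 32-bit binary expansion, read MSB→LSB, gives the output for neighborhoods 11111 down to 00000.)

1734749632

  [31] ##### => .  t=1,i=2
  [30] ####. => #  t=1,i=3
  [29] ###.# => #  t=3,i=6
  [28] ###.. => .  t=1,i=4
  [27] ##.## => .  t=1,i=20
  [26] ##.#. => #  t=0,i=2
  [25] ##..# => #  t=1,i=5
  [24] ##... => #  t=2,i=20
  [23] #.### => .  t=1,i=0
  [22] #.##. => #  t=1,i=9
  [21] #.#.# => #  t=0,i=3
  [20] #.#.. => .  t=0,i=5
  [19] #..## => .  t=5,i=4
  [18] #..#. => #  t=0,i=7
  [17] #...# => #  t=0,i=10
  [16] #.... => .  t=2,i=0
  [15] .#### => .  t=1,i=1
  [14] .###. => .  t=2,i=18
  [13] .##.# => #  t=0,i=1
  [12] .##.. => .  t=1,i=10
  [11] .#.## => #  t=1,i=8
  [10] .#.#. => #  t=0,i=4
  [9] .#..# => .  t=0,i=6
  [8] .#... => #  t=0,i=9
  [7] ..### => #  t=3,i=4
  [6] ..##. => #  t=0,i=0
  [5] ..#.# => .  t=0,i=12
  [4] ..#.. => .  t=0,i=8
  [3] ...## => .  t=0,i=20
  [2] ...#. => .  t=0,i=11
  [1] ....# => .  t=2,i=1
  [0] ..... => .  t=5,i=10
  bits 01100111011001100010110111000000 = 1734749632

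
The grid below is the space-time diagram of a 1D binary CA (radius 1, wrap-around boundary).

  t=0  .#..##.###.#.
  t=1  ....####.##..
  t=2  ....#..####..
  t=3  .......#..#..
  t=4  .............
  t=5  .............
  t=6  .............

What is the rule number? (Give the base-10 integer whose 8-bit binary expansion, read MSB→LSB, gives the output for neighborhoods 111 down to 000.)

  nb ###: next=.  (t=0,i=8, bit7=0)
  nb ##.: next=#  (t=0,i=5, bit6=1)
  nb #.#: next=#  (t=0,i=6, bit5=1)
  nb #..: next=.  (t=0,i=2, bit4=0)
  nb .##: next=#  (t=0,i=4, bit3=1)
  nb .#.: next=.  (t=0,i=1, bit2=0)
  nb ..#: next=.  (t=0,i=0, bit1=0)
  nb ...: next=.  (t=1,i=0, bit0=0)
  bits 01101000 = 104

104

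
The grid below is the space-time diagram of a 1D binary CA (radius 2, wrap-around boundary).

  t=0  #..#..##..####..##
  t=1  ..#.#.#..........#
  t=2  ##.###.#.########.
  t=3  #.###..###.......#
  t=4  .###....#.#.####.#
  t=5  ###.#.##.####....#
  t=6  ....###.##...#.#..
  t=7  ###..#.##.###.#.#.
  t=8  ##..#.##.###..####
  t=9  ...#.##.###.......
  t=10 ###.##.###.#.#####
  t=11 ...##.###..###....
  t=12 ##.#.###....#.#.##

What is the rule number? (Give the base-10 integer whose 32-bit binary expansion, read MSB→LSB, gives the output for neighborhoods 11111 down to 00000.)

166088519

  [31] ##### => .  t=2,i=11
  [30] ####. => .  t=0,i=12
  [29] ###.# => .  t=2,i=5
  [28] ###.. => .  t=0,i=0
  [27] ##.## => #  t=2,i=2
  [26] ##.#. => .  t=2,i=6
  [25] ##..# => .  t=0,i=1
  [24] ##... => #  t=3,i=10
  [23] #.### => #  t=2,i=3
  [22] #.##. => #  t=2,i=0
  [21] #.#.# => #  t=1,i=4
  [20] #.#.. => .  t=1,i=6
  [19] #..## => .  t=0,i=5
  [18] #..#. => #  t=0,i=2
  [17] #...# => #  t=6,i=11
  [16] #.... => .  t=1,i=8
  [15] .#### => .  t=0,i=11
  [14] .###. => #  t=0,i=17
  [13] .##.# => .  t=2,i=1
  [12] .##.. => .  t=0,i=7
  [11] .#.## => #  t=2,i=8
  [10] .#.#. => #  t=1,i=3
  [9] .#..# => #  t=0,i=4
  [8] .#... => #  t=1,i=7
  [7] ..### => .  t=0,i=10
  [6] ..##. => #  t=0,i=6
  [5] ..#.# => .  t=1,i=2
  [4] ..#.. => .  t=0,i=3
  [3] ...## => .  t=3,i=16
  [2] ...#. => #  t=1,i=16
  [1] ....# => #  t=1,i=15
  [0] ..... => #  t=1,i=9
  bits 00001001111001100100111101000111 = 166088519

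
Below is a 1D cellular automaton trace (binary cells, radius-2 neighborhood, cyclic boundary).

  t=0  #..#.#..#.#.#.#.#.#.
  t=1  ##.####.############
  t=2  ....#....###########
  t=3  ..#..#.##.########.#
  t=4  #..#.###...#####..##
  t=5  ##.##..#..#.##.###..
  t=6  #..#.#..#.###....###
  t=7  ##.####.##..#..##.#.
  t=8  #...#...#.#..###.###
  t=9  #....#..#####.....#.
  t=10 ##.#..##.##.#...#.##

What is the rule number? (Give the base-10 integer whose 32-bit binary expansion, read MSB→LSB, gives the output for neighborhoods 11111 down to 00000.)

2524483434

  #####|#  b31=1 t=1,i=10
  ####.|.  b30=0 t=1,i=0
  ###.#|.  b29=0 t=1,i=1
  ###..|#  b28=1 t=2,i=19
  ##.##|.  b27=0 t=1,i=2
  ##.#.|#  b26=1 t=3,i=18
  ##..#|#  b25=1 t=4,i=1
  ##...|.  b24=0 t=2,i=0
  #.###|.  b23=0 t=1,i=3
  #.##.|#  b22=1 t=3,i=7
  #.#.#|#  b21=1 t=0,i=10
  #.#..|#  b20=1 t=0,i=0
  #..##|#  b19=1 t=4,i=17
  #..#.|.  b18=0 t=0,i=2
  #...#|.  b17=0 t=4,i=9
  #....|.  b16=0 t=2,i=1
  .####|#  b15=1 t=1,i=4
  .###.|.  b14=0 t=4,i=6
  .##.#|.  b13=0 t=3,i=8
  .##..|.  b12=0 t=5,i=4
  .#.##|#  b11=1 t=3,i=6
  .#.#.|#  b10=1 t=0,i=4
  .#..#|#  b9=1 t=0,i=1
  .#...|#  b8=1 t=2,i=5
  ..###|.  b7=0 t=2,i=9
  ..##.|#  b6=1 t=5,i=0
  ..#.#|#  b5=1 t=0,i=3
  ..#..|.  b4=0 t=2,i=4
  ...##|#  b3=1 t=2,i=8
  ...#.|.  b2=0 t=2,i=3
  ....#|#  b1=1 t=2,i=2
  .....|.  b0=0 t=9,i=15
  bits 10010110011110001000111101101010 = 2524483434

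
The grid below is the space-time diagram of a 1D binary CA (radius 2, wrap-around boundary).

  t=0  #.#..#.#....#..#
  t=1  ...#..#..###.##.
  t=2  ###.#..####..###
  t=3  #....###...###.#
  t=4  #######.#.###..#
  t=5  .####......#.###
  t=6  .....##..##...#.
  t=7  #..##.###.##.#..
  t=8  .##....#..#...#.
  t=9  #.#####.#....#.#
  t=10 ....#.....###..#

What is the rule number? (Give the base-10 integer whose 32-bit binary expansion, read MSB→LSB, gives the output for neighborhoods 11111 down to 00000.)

  ##### -> #   bit 31 = 1  t=2,i=0
  ####. -> .   bit 30 = 0  t=2,i=1
  ###.# -> .   bit 29 = 0  t=1,i=11
  ###.. -> .   bit 28 = 0  t=2,i=10
  ##.## -> .   bit 27 = 0  t=1,i=12
  ##.#. -> .   bit 26 = 0  t=0,i=1
  ##..# -> #   bit 25 = 1  t=2,i=11
  ##... -> #   bit 24 = 1  t=1,i=15
  #.### -> .   bit 23 = 0  t=4,i=10
  #.##. -> #   bit 22 = 1  t=1,i=13
  #.#.# -> .   bit 21 = 0  t=4,i=8
  #.#.. -> .   bit 20 = 0  t=0,i=2
  #..## -> #   bit 19 = 1  t=0,i=14
  #..#. -> .   bit 18 = 0  t=0,i=4
  #...# -> .   bit 17 = 0  t=3,i=9
  #.... -> #   bit 16 = 1  t=0,i=9
  .#### -> .   bit 15 = 0  t=2,i=8
  .###. -> #   bit 14 = 1  t=1,i=10
  .##.# -> .   bit 13 = 0  t=0,i=0
  .##.. -> #   bit 12 = 1  t=1,i=14
  .#.## -> .   bit 11 = 0  t=4,i=9
  .#.#. -> #   bit 10 = 1  t=0,i=6
  .#..# -> #   bit 9 = 1  t=0,i=3
  .#... -> .   bit 8 = 0  t=0,i=8
  ..### -> #   bit 7 = 1  t=1,i=9
  ..##. -> .   bit 6 = 0  t=0,i=15
  ..#.# -> .   bit 5 = 0  t=0,i=5
  ..#.. -> .   bit 4 = 0  t=0,i=12
  ...## -> #   bit 3 = 1  t=3,i=4
  ...#. -> #   bit 2 = 1  t=0,i=11
  ....# -> #   bit 1 = 1  t=0,i=10
  ..... -> .   bit 0 = 0  t=5,i=7
  bits 10000011010010010101011010001110 = 2202621582

2202621582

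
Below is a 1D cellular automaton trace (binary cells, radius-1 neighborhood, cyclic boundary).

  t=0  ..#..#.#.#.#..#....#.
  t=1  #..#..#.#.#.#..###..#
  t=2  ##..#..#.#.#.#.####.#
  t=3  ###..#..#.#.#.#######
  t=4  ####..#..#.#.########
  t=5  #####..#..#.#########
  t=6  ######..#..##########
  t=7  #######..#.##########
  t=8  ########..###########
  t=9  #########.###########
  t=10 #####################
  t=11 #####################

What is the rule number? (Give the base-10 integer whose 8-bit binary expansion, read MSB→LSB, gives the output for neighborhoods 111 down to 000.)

249

  ###|#  b7=1 t=1,i=16
  ##.|#  b6=1 t=1,i=0
  #.#|#  b5=1 t=0,i=6
  #..|#  b4=1 t=0,i=3
  .##|#  b3=1 t=1,i=15
  .#.|.  b2=0 t=0,i=2
  ..#|.  b1=0 t=0,i=1
  ...|#  b0=1 t=0,i=0
  bits 11111001 = 249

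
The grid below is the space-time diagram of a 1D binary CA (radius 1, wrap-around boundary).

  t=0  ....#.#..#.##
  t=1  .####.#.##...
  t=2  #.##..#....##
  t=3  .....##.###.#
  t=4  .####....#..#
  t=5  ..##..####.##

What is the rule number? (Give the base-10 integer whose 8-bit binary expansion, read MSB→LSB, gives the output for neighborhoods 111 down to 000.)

135

  [7] ### => #  t=1,i=2
  [6] ##. => .  t=0,i=12
  [5] #.# => .  t=0,i=5
  [4] #.. => .  t=0,i=0
  [3] .## => .  t=0,i=11
  [2] .#. => #  t=0,i=4
  [1] ..# => #  t=0,i=3
  [0] ... => #  t=0,i=1
  bits 10000111 = 135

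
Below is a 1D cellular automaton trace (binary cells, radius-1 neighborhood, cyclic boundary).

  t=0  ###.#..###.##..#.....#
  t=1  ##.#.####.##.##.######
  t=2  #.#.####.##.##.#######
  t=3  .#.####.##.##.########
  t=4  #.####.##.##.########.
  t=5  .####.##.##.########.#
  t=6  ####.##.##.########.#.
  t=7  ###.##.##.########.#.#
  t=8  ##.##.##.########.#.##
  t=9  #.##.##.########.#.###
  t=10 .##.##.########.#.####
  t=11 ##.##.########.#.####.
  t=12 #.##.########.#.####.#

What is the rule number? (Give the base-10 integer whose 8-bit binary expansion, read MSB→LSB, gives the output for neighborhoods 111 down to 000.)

  [7] ### => #  t=0,i=0
  [6] ##. => .  t=0,i=2
  [5] #.# => #  t=0,i=3
  [4] #.. => #  t=0,i=5
  [3] .## => #  t=0,i=7
  [2] .#. => .  t=0,i=4
  [1] ..# => #  t=0,i=6
  [0] ... => #  t=0,i=17
  bits 10111011 = 187

187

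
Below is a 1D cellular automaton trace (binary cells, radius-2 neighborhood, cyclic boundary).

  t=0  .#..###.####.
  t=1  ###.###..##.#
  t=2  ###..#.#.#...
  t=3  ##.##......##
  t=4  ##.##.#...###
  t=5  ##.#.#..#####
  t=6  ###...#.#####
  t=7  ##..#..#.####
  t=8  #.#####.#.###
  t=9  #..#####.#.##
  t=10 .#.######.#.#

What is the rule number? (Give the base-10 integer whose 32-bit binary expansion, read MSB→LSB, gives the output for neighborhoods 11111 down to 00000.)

3863468760

  [31] ##### => #  t=4,i=12
  [30] ####. => #  t=0,i=10
  [29] ###.# => #  t=0,i=6
  [28] ###.. => .  t=0,i=11
  [27] ##.## => .  t=0,i=7
  [26] ##.#. => #  t=4,i=5
  [25] ##..# => #  t=0,i=12
  [24] ##... => .  t=3,i=5
  [23] #.### => .  t=0,i=8
  [22] #.##. => #  t=3,i=3
  [21] #.#.# => .  t=2,i=7
  [20] #.#.. => .  t=2,i=9
  [19] #..## => .  t=0,i=3
  [18] #..#. => #  t=0,i=0
  [17] #...# => #  t=2,i=11
  [16] #.... => #  t=3,i=6
  [15] .#### => #  t=0,i=9
  [14] .###. => #  t=0,i=5
  [13] .##.# => .  t=1,i=10
  [12] .##.. => #  t=3,i=4
  [11] .#.## => #  t=6,i=7
  [10] .#.#. => .  t=2,i=6
  [9] .#..# => #  t=0,i=2
  [8] .#... => .  t=2,i=10
  [7] ..### => #  t=0,i=4
  [6] ..##. => #  t=1,i=9
  [5] ..#.# => .  t=2,i=5
  [4] ..#.. => #  t=0,i=1
  [3] ...## => #  t=2,i=12
  [2] ...#. => .  t=6,i=5
  [1] ....# => .  t=3,i=9
  [0] ..... => .  t=3,i=7
  bits 11100110010001111101101011011000 = 3863468760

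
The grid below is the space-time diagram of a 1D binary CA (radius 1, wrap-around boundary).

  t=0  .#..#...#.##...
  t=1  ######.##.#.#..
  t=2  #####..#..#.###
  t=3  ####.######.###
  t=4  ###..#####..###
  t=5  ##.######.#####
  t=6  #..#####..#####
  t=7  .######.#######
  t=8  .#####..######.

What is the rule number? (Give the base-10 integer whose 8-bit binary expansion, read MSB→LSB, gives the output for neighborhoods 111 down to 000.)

158

  [7] ### => #  t=1,i=1
  [6] ##. => .  t=0,i=11
  [5] #.# => .  t=0,i=9
  [4] #.. => #  t=0,i=2
  [3] .## => #  t=0,i=10
  [2] .#. => #  t=0,i=1
  [1] ..# => #  t=0,i=0
  [0] ... => .  t=0,i=6
  bits 10011110 = 158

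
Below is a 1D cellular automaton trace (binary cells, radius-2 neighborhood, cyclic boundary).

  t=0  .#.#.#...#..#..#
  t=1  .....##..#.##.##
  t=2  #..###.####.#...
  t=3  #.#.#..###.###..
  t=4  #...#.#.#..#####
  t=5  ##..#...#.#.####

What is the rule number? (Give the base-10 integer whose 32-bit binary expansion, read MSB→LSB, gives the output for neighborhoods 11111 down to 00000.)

  nb #####: next=#  (t=4,i=13, bit31=1)
  nb ####.: next=#  (t=2,i=9, bit30=1)
  nb ###.#: next=.  (t=2,i=5, bit29=0)
  nb ###..: next=#  (t=3,i=13, bit28=1)
  nb ##.##: next=.  (t=1,i=13, bit27=0)
  nb ##.#.: next=#  (t=2,i=11, bit26=1)
  nb ##..#: next=#  (t=1,i=7, bit25=1)
  nb ##...: next=#  (t=1,i=0, bit24=1)
  nb #.###: next=#  (t=2,i=7, bit23=1)
  nb #.##.: next=.  (t=1,i=11, bit22=0)
  nb #.#.#: next=.  (t=0,i=1, bit21=0)
  nb #.#..: next=#  (t=0,i=5, bit20=1)
  nb #..##: next=#  (t=2,i=2, bit19=1)
  nb #..#.: next=#  (t=0,i=11, bit18=1)
  nb #...#: next=.  (t=0,i=7, bit17=0)
  nb #....: next=.  (t=1,i=1, bit16=0)
  nb .####: next=#  (t=2,i=8, bit15=1)
  nb .###.: next=#  (t=2,i=4, bit14=1)
  nb .##.#: next=#  (t=1,i=12, bit13=1)
  nb .##..: next=.  (t=1,i=6, bit12=0)
  nb .#.##: next=#  (t=1,i=10, bit11=1)
  nb .#.#.: next=.  (t=0,i=0, bit10=0)
  nb .#..#: next=.  (t=0,i=10, bit9=0)
  nb .#...: next=#  (t=0,i=6, bit8=1)
  nb ..###: next=.  (t=2,i=3, bit7=0)
  nb ..##.: next=#  (t=1,i=5, bit6=1)
  nb ..#.#: next=#  (t=0,i=15, bit5=1)
  nb ..#..: next=#  (t=0,i=9, bit4=1)
  nb ...##: next=#  (t=1,i=4, bit3=1)
  nb ...#.: next=.  (t=0,i=8, bit2=0)
  nb ....#: next=#  (t=1,i=3, bit1=1)
  nb .....: next=.  (t=1,i=2, bit0=0)
  bits 11010111100111001110100101111010 = 3617384826

3617384826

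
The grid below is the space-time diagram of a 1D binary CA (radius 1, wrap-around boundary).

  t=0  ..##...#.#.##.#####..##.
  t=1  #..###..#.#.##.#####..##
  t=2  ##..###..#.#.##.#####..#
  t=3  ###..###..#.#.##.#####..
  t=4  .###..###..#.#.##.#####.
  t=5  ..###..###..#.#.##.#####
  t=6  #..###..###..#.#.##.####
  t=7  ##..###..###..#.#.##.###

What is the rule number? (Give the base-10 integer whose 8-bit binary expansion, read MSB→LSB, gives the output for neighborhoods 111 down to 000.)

  nb ###: next=#  (t=0,i=15, bit7=1)
  nb ##.: next=#  (t=0,i=3, bit6=1)
  nb #.#: next=#  (t=0,i=8, bit5=1)
  nb #..: next=#  (t=0,i=4, bit4=1)
  nb .##: next=.  (t=0,i=2, bit3=0)
  nb .#.: next=.  (t=0,i=7, bit2=0)
  nb ..#: next=.  (t=0,i=1, bit1=0)
  nb ...: next=#  (t=0,i=0, bit0=1)
  bits 11110001 = 241

241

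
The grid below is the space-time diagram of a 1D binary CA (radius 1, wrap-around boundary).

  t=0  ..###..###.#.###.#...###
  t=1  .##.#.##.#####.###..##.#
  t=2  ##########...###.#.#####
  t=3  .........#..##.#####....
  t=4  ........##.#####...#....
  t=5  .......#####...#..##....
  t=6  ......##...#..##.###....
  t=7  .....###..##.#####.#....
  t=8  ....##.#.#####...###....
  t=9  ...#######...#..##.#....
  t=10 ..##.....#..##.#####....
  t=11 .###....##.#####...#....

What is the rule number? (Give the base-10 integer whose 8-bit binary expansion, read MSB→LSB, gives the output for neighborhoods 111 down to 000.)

  [7] ### => .  t=0,i=3
  [6] ##. => #  t=0,i=4
  [5] #.# => #  t=0,i=10
  [4] #.. => .  t=0,i=0
  [3] .## => #  t=0,i=2
  [2] .#. => #  t=0,i=11
  [1] ..# => #  t=0,i=1
  [0] ... => .  t=0,i=19
  bits 01101110 = 110

110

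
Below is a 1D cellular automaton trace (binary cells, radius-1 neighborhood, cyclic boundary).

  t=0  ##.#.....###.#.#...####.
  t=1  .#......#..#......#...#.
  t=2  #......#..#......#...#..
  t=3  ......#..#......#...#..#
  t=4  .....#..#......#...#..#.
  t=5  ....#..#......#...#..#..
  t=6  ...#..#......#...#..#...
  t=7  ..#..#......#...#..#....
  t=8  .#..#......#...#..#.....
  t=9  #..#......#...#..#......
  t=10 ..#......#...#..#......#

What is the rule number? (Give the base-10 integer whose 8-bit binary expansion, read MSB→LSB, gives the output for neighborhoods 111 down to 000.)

  [7] ### => .  t=0,i=10
  [6] ##. => #  t=0,i=1
  [5] #.# => .  t=0,i=2
  [4] #.. => .  t=0,i=4
  [3] .## => .  t=0,i=0
  [2] .#. => .  t=0,i=3
  [1] ..# => #  t=0,i=8
  [0] ... => .  t=0,i=5
  bits 01000010 = 66

66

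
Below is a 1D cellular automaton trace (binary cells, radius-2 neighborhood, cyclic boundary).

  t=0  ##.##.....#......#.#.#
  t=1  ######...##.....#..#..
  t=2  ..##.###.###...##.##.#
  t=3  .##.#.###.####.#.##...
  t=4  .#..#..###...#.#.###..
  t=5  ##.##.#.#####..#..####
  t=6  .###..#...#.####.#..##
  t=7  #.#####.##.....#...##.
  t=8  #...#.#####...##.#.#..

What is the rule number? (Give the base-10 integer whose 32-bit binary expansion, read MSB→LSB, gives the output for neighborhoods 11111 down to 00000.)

3144568916

  [31] ##### => #  t=1,i=2
  [30] ####. => .  t=1,i=4
  [29] ###.# => #  t=0,i=1
  [28] ###.. => #  t=1,i=5
  [27] ##.## => #  t=0,i=2
  [26] ##.#. => .  t=2,i=20
  [25] ##..# => #  t=5,i=13
  [24] ##... => #  t=0,i=5
  [23] #.### => .  t=0,i=21
  [22] #.##. => #  t=0,i=3
  [21] #.#.# => #  t=0,i=19
  [20] #.#.. => .  t=2,i=21
  [19] #..## => #  t=1,i=21
  [18] #..#. => #  t=1,i=18
  [17] #...# => #  t=1,i=7
  [16] #.... => .  t=0,i=6
  [15] .#### => .  t=1,i=1
  [14] .###. => #  t=0,i=0
  [13] .##.# => .  t=2,i=3
  [12] .##.. => #  t=0,i=4
  [11] .#.## => .  t=0,i=20
  [10] .#.#. => .  t=0,i=18
  [9] .#..# => .  t=1,i=17
  [8] .#... => .  t=0,i=11
  [7] ..### => .  t=1,i=0
  [6] ..##. => #  t=1,i=9
  [5] ..#.# => .  t=0,i=17
  [4] ..#.. => #  t=0,i=10
  [3] ...## => .  t=1,i=8
  [2] ...#. => #  t=0,i=9
  [1] ....# => .  t=0,i=8
  [0] ..... => .  t=0,i=7
  bits 10111011011011100101000001010100 = 3144568916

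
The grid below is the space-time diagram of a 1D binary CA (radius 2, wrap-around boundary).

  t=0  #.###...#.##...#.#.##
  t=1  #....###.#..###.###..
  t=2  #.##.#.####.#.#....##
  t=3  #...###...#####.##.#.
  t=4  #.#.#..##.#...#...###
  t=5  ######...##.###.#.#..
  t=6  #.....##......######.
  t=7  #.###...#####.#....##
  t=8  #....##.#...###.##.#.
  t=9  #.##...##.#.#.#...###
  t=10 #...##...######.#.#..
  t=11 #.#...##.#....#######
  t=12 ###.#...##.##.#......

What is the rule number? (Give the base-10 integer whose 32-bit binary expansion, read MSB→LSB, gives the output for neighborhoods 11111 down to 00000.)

  [31] ##### => .  t=3,i=12
  [30] ####. => .  t=2,i=9
  [29] ###.# => #  t=0,i=0
  [28] ###.. => .  t=0,i=4
  [27] ##.## => .  t=0,i=1
  [26] ##.#. => #  t=1,i=8
  [25] ##..# => #  t=1,i=19
  [24] ##... => #  t=0,i=5
  [23] #.### => .  t=0,i=2
  [22] #.##. => .  t=0,i=10
  [21] #.#.# => #  t=0,i=17
  [20] #.#.. => #  t=1,i=9
  [19] #..## => .  t=1,i=11
  [18] #..#. => #  t=1,i=20
  [17] #...# => #  t=0,i=6
  [16] #.... => #  t=1,i=2
  [15] .#### => .  t=2,i=8
  [14] .###. => .  t=0,i=3
  [13] .##.# => .  t=2,i=3
  [12] .##.. => .  t=0,i=11
  [11] .#.## => #  t=0,i=9
  [10] .#.#. => #  t=0,i=16
  [9] .#..# => #  t=1,i=10
  [8] .#... => .  t=1,i=1
  [7] ..### => #  t=1,i=5
  [6] ..##. => .  t=4,i=7
  [5] ..#.# => .  t=0,i=8
  [4] ..#.. => #  t=1,i=0
  [3] ...## => .  t=1,i=4
  [2] ...#. => #  t=0,i=7
  [1] ....# => #  t=1,i=3
  [0] ..... => #  t=6,i=3
  bits 00100111001101110000111010010111 = 657919639

657919639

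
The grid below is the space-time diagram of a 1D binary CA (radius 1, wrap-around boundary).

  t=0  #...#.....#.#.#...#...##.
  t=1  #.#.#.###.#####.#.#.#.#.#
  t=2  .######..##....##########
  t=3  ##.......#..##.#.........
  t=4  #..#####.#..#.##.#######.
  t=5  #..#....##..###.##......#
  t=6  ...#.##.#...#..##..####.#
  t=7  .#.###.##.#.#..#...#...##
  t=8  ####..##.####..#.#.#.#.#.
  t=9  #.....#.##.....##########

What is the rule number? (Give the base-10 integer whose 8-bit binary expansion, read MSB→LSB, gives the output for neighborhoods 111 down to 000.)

45

  ### -> .   bit 7 = 0  t=1,i=7
  ##. -> .   bit 6 = 0  t=0,i=23
  #.# -> #   bit 5 = 1  t=0,i=11
  #.. -> .   bit 4 = 0  t=0,i=1
  .## -> #   bit 3 = 1  t=0,i=22
  .#. -> #   bit 2 = 1  t=0,i=0
  ..# -> .   bit 1 = 0  t=0,i=3
  ... -> #   bit 0 = 1  t=0,i=2
  bits 00101101 = 45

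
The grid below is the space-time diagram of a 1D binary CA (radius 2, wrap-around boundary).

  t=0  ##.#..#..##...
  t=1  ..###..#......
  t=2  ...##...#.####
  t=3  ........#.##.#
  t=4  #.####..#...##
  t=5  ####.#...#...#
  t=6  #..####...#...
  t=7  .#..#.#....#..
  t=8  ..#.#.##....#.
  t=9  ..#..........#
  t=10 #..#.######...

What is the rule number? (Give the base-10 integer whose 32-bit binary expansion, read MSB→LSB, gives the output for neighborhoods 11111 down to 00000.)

  #####|.  b31=0 t=5,i=1
  ####.|.  b30=0 t=2,i=12
  ###.#|#  b29=1 t=4,i=0
  ###..|#  b28=1 t=1,i=4
  ##.##|#  b27=1 t=4,i=1
  ##.#.|#  b26=1 t=0,i=2
  ##..#|.  b25=0 t=1,i=5
  ##...|.  b24=0 t=0,i=11
  #.###|#  b23=1 t=2,i=10
  #.##.|.  b22=0 t=3,i=10
  #.#.#|.  b21=0 t=8,i=4
  #.#..|#  b20=1 t=0,i=3
  #..##|.  b19=0 t=0,i=8
  #..#.|.  b18=0 t=0,i=5
  #...#|.  b17=0 t=0,i=12
  #....|.  b16=0 t=1,i=9
  .####|#  b15=1 t=2,i=11
  .###.|#  b14=1 t=1,i=3
  .##.#|.  b13=0 t=0,i=1
  .##..|.  b12=0 t=0,i=10
  .#.##|.  b11=0 t=2,i=9
  .#.#.|.  b10=0 t=7,i=5
  .#..#|#  b9=1 t=0,i=4
  .#...|#  b8=1 t=1,i=8
  ..###|.  b7=0 t=1,i=2
  ..##.|.  b6=0 t=0,i=0
  ..#.#|#  b5=1 t=2,i=8
  ..#..|.  b4=0 t=0,i=6
  ...##|.  b3=0 t=0,i=13
  ...#.|.  b2=0 t=2,i=7
  ....#|.  b1=0 t=1,i=0
  .....|#  b0=1 t=1,i=10
  bits 00111100100100001100001100100001 = 1016120097

1016120097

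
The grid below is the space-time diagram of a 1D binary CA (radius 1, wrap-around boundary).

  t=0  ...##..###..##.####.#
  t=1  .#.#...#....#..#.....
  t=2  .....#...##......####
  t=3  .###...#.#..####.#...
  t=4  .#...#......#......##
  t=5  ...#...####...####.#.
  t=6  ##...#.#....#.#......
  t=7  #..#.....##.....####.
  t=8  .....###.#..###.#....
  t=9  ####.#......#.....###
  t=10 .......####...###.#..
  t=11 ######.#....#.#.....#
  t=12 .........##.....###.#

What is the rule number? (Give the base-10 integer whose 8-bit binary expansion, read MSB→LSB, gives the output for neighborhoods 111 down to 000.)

9

  [7] ### => .  t=0,i=8
  [6] ##. => .  t=0,i=4
  [5] #.# => .  t=0,i=14
  [4] #.. => .  t=0,i=0
  [3] .## => #  t=0,i=3
  [2] .#. => .  t=0,i=20
  [1] ..# => .  t=0,i=2
  [0] ... => #  t=0,i=1
  bits 00001001 = 9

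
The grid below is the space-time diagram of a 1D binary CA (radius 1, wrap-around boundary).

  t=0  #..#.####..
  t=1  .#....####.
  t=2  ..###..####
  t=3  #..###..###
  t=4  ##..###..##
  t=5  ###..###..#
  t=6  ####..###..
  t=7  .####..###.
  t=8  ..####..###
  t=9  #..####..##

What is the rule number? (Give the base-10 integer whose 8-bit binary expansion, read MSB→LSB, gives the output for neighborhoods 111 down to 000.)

  nb ###: next=#  (t=0,i=6, bit7=1)
  nb ##.: next=#  (t=0,i=8, bit6=1)
  nb #.#: next=.  (t=0,i=4, bit5=0)
  nb #..: next=#  (t=0,i=1, bit4=1)
  nb .##: next=.  (t=0,i=5, bit3=0)
  nb .#.: next=.  (t=0,i=0, bit2=0)
  nb ..#: next=.  (t=0,i=2, bit1=0)
  nb ...: next=#  (t=1,i=3, bit0=1)
  bits 11010001 = 209

209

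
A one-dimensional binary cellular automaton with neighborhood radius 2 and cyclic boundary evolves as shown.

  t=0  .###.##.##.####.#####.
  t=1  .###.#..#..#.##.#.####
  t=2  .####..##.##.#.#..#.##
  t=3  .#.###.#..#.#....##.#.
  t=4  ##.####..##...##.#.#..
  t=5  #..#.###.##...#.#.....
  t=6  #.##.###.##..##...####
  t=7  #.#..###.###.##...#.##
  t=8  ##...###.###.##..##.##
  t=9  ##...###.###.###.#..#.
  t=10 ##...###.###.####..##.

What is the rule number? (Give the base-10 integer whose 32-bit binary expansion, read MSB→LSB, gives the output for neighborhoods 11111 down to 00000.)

4140126455

  [31] ##### => #  t=0,i=18
  [30] ####. => #  t=0,i=13
  [29] ###.# => #  t=0,i=3
  [28] ###.. => #  t=0,i=20
  [27] ##.## => .  t=0,i=4
  [26] ##.#. => #  t=1,i=4
  [25] ##..# => #  t=0,i=21
  [24] ##... => .  t=4,i=11
  [23] #.### => #  t=0,i=11
  [22] #.##. => #  t=0,i=5
  [21] #.#.# => .  t=1,i=16
  [20] #.#.. => .  t=1,i=5
  [19] #..## => .  t=0,i=0
  [18] #..#. => #  t=1,i=7
  [17] #...# => .  t=4,i=12
  [16] #.... => #  t=3,i=14
  [15] .#### => .  t=0,i=12
  [14] .###. => #  t=0,i=2
  [13] .##.# => .  t=0,i=6
  [12] .##.. => #  t=4,i=10
  [11] .#.## => .  t=1,i=12
  [10] .#.#. => .  t=2,i=14
  [9] .#..# => .  t=1,i=6
  [8] .#... => .  t=3,i=13
  [7] ..### => #  t=0,i=1
  [6] ..##. => #  t=2,i=7
  [5] ..#.# => #  t=1,i=11
  [4] ..#.. => #  t=1,i=8
  [3] ...## => .  t=3,i=16
  [2] ...#. => #  t=5,i=13
  [1] ....# => #  t=3,i=15
  [0] ..... => #  t=5,i=19
  bits 11110110110001010101000011110111 = 4140126455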